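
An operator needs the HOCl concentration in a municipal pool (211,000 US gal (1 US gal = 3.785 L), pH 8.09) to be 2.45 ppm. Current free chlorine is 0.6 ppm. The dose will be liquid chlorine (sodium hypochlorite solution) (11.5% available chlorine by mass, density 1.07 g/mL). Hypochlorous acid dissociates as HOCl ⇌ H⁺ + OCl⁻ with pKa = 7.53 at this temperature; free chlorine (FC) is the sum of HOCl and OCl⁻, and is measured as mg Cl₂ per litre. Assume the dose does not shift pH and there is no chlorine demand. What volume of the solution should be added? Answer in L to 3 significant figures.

Volume: 211,000 US gal × 3.785 L/gal = 798,635 L.
[OCl⁻]/[HOCl] = 10^(pH − pKa) = 10^(8.09 − 7.53) = 3.631; fraction as HOCl = 1/(1 + 3.631) = 0.2159.
Free chlorine required for 2.45 ppm HOCl: 2.45 / 0.2159 = 11.35 ppm.
FC to add: 11.35 − 0.6 = 10.75 mg/L as Cl₂.
Cl₂ equivalent: 10.75 mg/L × 798,635 L = 8582 g.
Product at 11.5% available Cl: 8582 / 0.115 = 74,620 g.
Volume: 74,620 g ÷ 1.07 g/mL = 69,740 mL.

69.7 L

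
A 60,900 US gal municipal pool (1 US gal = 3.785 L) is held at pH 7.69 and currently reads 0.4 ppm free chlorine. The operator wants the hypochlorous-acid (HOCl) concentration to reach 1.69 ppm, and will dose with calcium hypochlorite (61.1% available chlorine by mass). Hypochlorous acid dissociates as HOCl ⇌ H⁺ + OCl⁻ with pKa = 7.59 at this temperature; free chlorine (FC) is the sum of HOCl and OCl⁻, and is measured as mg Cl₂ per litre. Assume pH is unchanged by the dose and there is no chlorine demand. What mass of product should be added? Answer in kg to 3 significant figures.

Volume: 60,900 US gal × 3.785 L/gal = 230,506 L.
[OCl⁻]/[HOCl] = 10^(pH − pKa) = 10^(7.69 − 7.59) = 1.259; fraction as HOCl = 1/(1 + 1.259) = 0.4427.
Free chlorine required for 1.69 ppm HOCl: 1.69 / 0.4427 = 3.818 ppm.
FC to add: 3.818 − 0.4 = 3.418 mg/L as Cl₂.
Cl₂ equivalent: 3.418 mg/L × 230,506 L = 787.8 g.
Product at 61.1% available Cl: 787.8 / 0.611 = 1289 g.

1.29 kg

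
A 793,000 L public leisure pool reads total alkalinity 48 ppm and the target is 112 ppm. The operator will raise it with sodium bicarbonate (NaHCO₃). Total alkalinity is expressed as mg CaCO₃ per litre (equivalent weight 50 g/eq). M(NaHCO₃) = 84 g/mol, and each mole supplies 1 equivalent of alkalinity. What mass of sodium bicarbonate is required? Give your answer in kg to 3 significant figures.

Alkalinity to add: (112 − 48) = 64 mg/L as CaCO₃ × 793,000 L = 50,750 g as CaCO₃.
Equivalents: 50,750 g ÷ 50 g/eq = 1015 eq.
NaHCO₃ supplies 1 eq per mole → 1015 mol.
Mass: 1015 mol × 84 g/mol = 85,260 g.

85.3 kg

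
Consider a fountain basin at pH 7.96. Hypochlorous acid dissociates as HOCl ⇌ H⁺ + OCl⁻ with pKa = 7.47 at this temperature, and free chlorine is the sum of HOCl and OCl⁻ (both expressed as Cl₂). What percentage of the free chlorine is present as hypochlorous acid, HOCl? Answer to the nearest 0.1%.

24.4%

[OCl⁻]/[HOCl] = 10^(pH − pKa) = 10^(7.96 − 7.47) = 10^0.49 = 3.09.
Fraction as HOCl = 1 / (1 + 3.09) = 0.2445.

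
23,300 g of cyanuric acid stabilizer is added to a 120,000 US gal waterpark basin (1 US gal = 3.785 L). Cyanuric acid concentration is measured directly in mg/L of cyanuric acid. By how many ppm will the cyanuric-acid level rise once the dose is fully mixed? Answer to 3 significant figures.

Volume: 120,000 US gal × 3.785 L/gal = 454,200 L.
Rise: 23,300 g / 454,200 L × 1000 = 51.3 mg/L.

51.3 ppm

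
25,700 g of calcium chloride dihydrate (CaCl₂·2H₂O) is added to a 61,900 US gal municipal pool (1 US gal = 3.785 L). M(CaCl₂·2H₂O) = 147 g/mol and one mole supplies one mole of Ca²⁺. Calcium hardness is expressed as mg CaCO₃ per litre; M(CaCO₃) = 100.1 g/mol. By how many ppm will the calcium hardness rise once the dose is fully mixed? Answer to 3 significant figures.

74.7 ppm

Volume: 61,900 US gal × 3.785 L/gal = 234,292 L.
Moles of Ca²⁺: 25,700 g ÷ 147 g/mol = 174.8 mol.
As CaCO₃: 174.8 mol × 100.1 g/mol = 17,500 g.
Rise: 17,500 g / 234,292 L × 1000 = 74.7 mg/L.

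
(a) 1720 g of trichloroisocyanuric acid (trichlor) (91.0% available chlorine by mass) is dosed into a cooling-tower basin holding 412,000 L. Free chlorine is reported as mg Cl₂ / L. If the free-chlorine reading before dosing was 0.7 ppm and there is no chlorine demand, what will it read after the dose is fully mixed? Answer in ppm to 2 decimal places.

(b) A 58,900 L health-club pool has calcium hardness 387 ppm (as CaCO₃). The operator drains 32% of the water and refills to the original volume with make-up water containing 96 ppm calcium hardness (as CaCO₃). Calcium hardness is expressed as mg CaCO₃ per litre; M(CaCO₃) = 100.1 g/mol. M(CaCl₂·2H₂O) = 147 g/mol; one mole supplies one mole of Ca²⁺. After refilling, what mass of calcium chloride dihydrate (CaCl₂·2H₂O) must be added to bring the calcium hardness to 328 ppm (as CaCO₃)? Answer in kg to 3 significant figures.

(a) 4.50 ppm; (b) 2.95 kg

(a) Available chlorine delivered: 1720 g × 0.91 = 1565 g as Cl₂.
(a) Concentration rise: 1565 g / 412,000 L = 3.799 mg/L = 3.80 ppm.
(a) Final FC: 0.7 + 3.80 = 4.50 ppm.

(b) After draining 32% and refilling: 387 × 0.68 + 96 × 0.32 = 293.88 ppm.
(b) Deficit to target: 328 − 293.88 = 34.12 mg/L.
(b) As CaCO₃: 34.12 mg/L × 58,900 L = 2010 g; ÷ 100.1 = 20.08 mol Ca²⁺.
(b) Mass: 20.08 × 147 = 2951 g.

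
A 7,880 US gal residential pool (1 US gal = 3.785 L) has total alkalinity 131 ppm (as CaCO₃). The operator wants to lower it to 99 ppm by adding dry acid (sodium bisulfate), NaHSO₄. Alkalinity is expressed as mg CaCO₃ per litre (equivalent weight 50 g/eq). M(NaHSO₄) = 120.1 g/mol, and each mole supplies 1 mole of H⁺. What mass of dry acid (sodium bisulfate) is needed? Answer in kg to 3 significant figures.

Volume: 7,880 US gal × 3.785 L/gal = 29,826 L.
Alkalinity to neutralize: (131 − 99) = 32 mg/L as CaCO₃ × 29,826 L = 954.4 g as CaCO₃.
Equivalents of H⁺ required: 954.4 ÷ 50 g/eq = 19.09 eq = 19.09 mol NaHSO₄.
Mass of NaHSO₄: 19.09 × 120.1 = 2293 g.

2.29 kg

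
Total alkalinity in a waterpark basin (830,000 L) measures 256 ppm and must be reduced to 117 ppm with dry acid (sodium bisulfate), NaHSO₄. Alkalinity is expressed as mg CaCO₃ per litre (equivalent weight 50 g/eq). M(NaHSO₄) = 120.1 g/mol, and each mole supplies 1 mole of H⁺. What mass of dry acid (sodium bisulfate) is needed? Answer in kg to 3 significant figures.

277 kg

Alkalinity to neutralize: (256 − 117) = 139 mg/L as CaCO₃ × 830,000 L = 115,400 g as CaCO₃.
Equivalents of H⁺ required: 115,400 ÷ 50 g/eq = 2307 eq = 2307 mol NaHSO₄.
Mass of NaHSO₄: 2307 × 120.1 = 277,100 g.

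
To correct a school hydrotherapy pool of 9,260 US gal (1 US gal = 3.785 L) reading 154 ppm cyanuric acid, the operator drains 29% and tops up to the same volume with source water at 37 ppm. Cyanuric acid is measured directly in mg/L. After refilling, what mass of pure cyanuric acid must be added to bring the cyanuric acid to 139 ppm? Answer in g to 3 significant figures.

663 g

Volume: 9,260 US gal × 3.785 L/gal = 35,049 L.
After draining 29% and refilling: 154 × 0.71 + 37 × 0.29 = 120.07 ppm.
Deficit to target: 139 − 120.07 = 18.93 mg/L.
Mass: 18.93 mg/L × 35,049 L = 663.5 g cyanuric acid.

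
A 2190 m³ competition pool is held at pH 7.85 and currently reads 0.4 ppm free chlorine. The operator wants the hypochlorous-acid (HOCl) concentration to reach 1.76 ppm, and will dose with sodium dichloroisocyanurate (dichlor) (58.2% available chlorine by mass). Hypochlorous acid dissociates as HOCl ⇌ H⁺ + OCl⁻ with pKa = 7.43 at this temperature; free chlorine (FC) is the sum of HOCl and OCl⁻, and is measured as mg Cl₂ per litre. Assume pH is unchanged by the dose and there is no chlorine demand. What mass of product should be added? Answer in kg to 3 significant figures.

22.5 kg

Volume: 2190 m³ = 2,190,000 L.
[OCl⁻]/[HOCl] = 10^(pH − pKa) = 10^(7.85 − 7.43) = 2.63; fraction as HOCl = 1/(1 + 2.63) = 0.2755.
Free chlorine required for 1.76 ppm HOCl: 1.76 / 0.2755 = 6.389 ppm.
FC to add: 6.389 − 0.4 = 5.989 mg/L as Cl₂.
Cl₂ equivalent: 5.989 mg/L × 2,190,000 L = 13,120 g.
Product at 58.2% available Cl: 13,120 / 0.582 = 22,540 g.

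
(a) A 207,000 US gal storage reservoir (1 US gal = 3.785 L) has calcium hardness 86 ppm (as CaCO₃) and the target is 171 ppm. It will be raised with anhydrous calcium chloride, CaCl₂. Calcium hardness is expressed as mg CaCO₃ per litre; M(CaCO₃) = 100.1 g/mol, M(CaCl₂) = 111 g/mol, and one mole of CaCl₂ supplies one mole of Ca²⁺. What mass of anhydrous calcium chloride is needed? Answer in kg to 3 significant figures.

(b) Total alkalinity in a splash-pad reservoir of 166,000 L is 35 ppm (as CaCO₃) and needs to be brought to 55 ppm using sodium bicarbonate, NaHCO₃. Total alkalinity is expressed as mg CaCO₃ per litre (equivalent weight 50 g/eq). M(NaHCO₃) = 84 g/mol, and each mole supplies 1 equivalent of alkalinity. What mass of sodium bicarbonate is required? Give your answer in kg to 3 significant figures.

(a) Volume: 207,000 US gal × 3.785 L/gal = 783,495 L.
(a) Hardness to add: (171 − 86) = 85 mg/L as CaCO₃ × 783,495 L = 66,600 g as CaCO₃.
(a) Moles of Ca²⁺ (1 mol Ca²⁺ ≡ 1 mol CaCO₃): 66,600 / 100.1 g/mol = 665.3 mol.
(a) Mass of CaCl₂: 665.3 × 111 = 73,850 g.

(b) Alkalinity to add: (55 − 35) = 20 mg/L as CaCO₃ × 166,000 L = 3320 g as CaCO₃.
(b) Equivalents: 3320 g ÷ 50 g/eq = 66.4 eq.
(b) NaHCO₃ supplies 1 eq per mole → 66.4 mol.
(b) Mass: 66.4 mol × 84 g/mol = 5578 g.

(a) 73.8 kg; (b) 5.58 kg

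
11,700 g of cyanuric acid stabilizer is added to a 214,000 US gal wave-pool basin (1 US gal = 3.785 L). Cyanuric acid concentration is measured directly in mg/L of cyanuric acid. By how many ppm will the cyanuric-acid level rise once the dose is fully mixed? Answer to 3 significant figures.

Volume: 214,000 US gal × 3.785 L/gal = 809,990 L.
Rise: 11,700 g / 809,990 L × 1000 = 14.44 mg/L.

14.4 ppm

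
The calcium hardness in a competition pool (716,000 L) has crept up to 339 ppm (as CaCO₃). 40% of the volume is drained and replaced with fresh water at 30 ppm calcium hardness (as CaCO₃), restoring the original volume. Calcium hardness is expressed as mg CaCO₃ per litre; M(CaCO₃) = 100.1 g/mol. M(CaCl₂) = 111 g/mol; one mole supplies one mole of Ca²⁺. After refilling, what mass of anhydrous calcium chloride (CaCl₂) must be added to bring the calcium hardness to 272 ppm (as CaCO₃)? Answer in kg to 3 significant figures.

44.9 kg

After draining 40% and refilling: 339 × 0.60 + 30 × 0.40 = 215.4 ppm.
Deficit to target: 272 − 215.4 = 56.6 mg/L.
As CaCO₃: 56.6 mg/L × 716,000 L = 40,530 g; ÷ 100.1 = 404.9 mol Ca²⁺.
Mass: 404.9 × 111 = 44,940 g.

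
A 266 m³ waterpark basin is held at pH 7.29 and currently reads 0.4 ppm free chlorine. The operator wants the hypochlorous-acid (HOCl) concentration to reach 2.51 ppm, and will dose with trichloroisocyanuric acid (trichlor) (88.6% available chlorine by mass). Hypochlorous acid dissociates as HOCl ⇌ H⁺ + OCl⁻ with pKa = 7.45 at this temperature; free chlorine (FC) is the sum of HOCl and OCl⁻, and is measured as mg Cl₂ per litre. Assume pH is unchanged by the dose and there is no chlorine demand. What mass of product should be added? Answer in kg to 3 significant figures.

Volume: 266 m³ = 266,000 L.
[OCl⁻]/[HOCl] = 10^(pH − pKa) = 10^(7.29 − 7.45) = 0.6918; fraction as HOCl = 1/(1 + 0.6918) = 0.5911.
Free chlorine required for 2.51 ppm HOCl: 2.51 / 0.5911 = 4.246 ppm.
FC to add: 4.246 − 0.4 = 3.846 mg/L as Cl₂.
Cl₂ equivalent: 3.846 mg/L × 266,000 L = 1023 g.
Product at 88.6% available Cl: 1023 / 0.886 = 1155 g.

1.15 kg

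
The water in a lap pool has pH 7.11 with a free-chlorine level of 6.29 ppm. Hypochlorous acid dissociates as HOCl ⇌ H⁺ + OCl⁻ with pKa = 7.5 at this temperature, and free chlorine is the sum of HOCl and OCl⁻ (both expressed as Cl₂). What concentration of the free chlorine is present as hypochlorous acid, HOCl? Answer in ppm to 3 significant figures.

4.47 ppm

[OCl⁻]/[HOCl] = 10^(pH − pKa) = 10^(7.11 − 7.5) = 10^-0.39 = 0.4074.
Fraction as HOCl = 1 / (1 + 0.4074) = 0.7105.
HOCl = 0.7105 × 6.29 ppm = 4.469 ppm.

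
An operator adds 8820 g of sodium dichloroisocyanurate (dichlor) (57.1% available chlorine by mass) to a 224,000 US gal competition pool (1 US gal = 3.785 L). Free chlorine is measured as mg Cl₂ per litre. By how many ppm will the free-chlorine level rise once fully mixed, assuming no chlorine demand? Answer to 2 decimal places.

5.94 ppm

Volume: 224,000 US gal × 3.785 L/gal = 847,840 L.
Available chlorine delivered: 8820 g × 0.571 = 5036 g as Cl₂.
Concentration rise: 5036 g / 847,840 L = 5.94 mg/L = 5.94 ppm.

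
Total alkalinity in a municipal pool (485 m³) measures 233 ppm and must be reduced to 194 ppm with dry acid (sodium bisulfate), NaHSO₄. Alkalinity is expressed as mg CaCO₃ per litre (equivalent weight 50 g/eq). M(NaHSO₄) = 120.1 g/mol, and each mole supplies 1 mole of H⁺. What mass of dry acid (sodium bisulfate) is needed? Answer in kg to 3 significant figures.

Volume: 485 m³ = 485,000 L.
Alkalinity to neutralize: (233 − 194) = 39 mg/L as CaCO₃ × 485,000 L = 18,920 g as CaCO₃.
Equivalents of H⁺ required: 18,920 ÷ 50 g/eq = 378.3 eq = 378.3 mol NaHSO₄.
Mass of NaHSO₄: 378.3 × 120.1 = 45,430 g.

45.4 kg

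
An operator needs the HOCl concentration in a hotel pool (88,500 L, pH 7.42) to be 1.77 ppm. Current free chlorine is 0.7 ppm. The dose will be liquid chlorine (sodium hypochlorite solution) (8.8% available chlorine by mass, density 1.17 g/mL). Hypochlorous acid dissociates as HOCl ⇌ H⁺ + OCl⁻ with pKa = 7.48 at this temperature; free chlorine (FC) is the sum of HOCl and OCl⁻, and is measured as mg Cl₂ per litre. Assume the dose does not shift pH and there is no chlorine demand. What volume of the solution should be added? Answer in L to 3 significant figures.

[OCl⁻]/[HOCl] = 10^(pH − pKa) = 10^(7.42 − 7.48) = 0.871; fraction as HOCl = 1/(1 + 0.871) = 0.5345.
Free chlorine required for 1.77 ppm HOCl: 1.77 / 0.5345 = 3.312 ppm.
FC to add: 3.312 − 0.7 = 2.612 mg/L as Cl₂.
Cl₂ equivalent: 2.612 mg/L × 88,500 L = 231.1 g.
Product at 8.8% available Cl: 231.1 / 0.088 = 2626 g.
Volume: 2626 g ÷ 1.17 g/mL = 2245 mL.

2.24 L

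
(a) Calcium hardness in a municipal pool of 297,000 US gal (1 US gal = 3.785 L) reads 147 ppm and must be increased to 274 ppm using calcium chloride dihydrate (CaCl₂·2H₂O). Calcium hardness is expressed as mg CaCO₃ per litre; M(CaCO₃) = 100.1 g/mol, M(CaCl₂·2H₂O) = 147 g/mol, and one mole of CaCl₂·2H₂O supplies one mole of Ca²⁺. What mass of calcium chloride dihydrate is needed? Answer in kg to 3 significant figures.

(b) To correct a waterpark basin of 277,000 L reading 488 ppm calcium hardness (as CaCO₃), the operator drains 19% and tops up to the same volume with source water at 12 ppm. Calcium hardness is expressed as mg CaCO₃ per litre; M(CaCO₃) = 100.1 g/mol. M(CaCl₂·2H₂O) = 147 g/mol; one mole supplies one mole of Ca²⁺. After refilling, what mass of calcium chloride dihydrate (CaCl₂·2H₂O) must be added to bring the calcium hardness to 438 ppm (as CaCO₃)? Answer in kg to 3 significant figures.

(a) 210 kg; (b) 16.5 kg

(a) Volume: 297,000 US gal × 3.785 L/gal = 1,124,145 L.
(a) Hardness to add: (274 − 147) = 127 mg/L as CaCO₃ × 1,124,145 L = 142,800 g as CaCO₃.
(a) Moles of Ca²⁺ (1 mol Ca²⁺ ≡ 1 mol CaCO₃): 142,800 / 100.1 g/mol = 1426 mol.
(a) Mass of CaCl₂·2H₂O: 1426 × 147 = 209,700 g.

(b) After draining 19% and refilling: 488 × 0.81 + 12 × 0.19 = 397.56 ppm.
(b) Deficit to target: 438 − 397.56 = 40.44 mg/L.
(b) As CaCO₃: 40.44 mg/L × 277,000 L = 11,200 g; ÷ 100.1 = 111.9 mol Ca²⁺.
(b) Mass: 111.9 × 147 = 16,450 g.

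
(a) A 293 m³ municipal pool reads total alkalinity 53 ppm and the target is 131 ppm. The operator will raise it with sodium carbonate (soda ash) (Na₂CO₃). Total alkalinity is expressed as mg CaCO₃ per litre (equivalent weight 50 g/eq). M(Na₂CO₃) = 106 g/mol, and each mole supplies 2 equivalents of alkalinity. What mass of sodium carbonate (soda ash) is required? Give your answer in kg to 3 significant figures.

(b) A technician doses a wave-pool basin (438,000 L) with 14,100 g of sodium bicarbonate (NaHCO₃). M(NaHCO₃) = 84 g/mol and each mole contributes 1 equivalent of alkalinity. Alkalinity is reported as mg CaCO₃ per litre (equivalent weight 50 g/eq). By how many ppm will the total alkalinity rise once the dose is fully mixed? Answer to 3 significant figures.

(a) 24.2 kg; (b) 19.2 ppm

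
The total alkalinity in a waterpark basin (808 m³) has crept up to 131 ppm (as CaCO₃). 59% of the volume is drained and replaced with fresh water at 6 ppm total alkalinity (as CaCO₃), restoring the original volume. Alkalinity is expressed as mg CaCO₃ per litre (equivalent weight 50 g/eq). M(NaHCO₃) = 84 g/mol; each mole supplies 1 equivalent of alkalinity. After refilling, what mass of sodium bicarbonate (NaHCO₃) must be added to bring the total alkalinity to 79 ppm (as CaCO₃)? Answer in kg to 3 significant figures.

29.5 kg

Volume: 808 m³ = 808,000 L.
After draining 59% and refilling: 131 × 0.41 + 6 × 0.59 = 57.25 ppm.
Deficit to target: 79 − 57.25 = 21.75 mg/L.
As CaCO₃: 21.75 mg/L × 808,000 L = 17,570 g; ÷ 50 g/eq ÷ 1 = 351.5 mol NaHCO₃.
Mass: 351.5 × 84 = 29,520 g.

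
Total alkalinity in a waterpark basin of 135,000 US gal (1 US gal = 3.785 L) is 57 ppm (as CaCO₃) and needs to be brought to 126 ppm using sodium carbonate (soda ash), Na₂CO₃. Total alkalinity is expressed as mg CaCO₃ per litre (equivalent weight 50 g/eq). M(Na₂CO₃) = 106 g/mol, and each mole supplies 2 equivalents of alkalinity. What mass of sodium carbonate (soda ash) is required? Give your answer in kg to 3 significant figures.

Volume: 135,000 US gal × 3.785 L/gal = 510,975 L.
Alkalinity to add: (126 − 57) = 69 mg/L as CaCO₃ × 510,975 L = 35,260 g as CaCO₃.
Equivalents: 35,260 g ÷ 50 g/eq = 705.1 eq.
Each mole of Na₂CO₃ supplies 2 eq, so 705.1 / 2 = 352.6 mol.
Mass: 352.6 mol × 106 g/mol = 37,370 g.

37.4 kg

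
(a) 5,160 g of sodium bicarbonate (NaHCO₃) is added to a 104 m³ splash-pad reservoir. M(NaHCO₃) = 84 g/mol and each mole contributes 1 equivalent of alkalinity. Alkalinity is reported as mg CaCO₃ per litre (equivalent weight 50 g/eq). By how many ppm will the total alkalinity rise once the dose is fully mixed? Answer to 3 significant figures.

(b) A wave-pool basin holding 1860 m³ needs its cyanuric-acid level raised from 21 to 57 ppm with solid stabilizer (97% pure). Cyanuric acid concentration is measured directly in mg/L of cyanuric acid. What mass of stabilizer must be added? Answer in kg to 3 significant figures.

(a) 29.5 ppm; (b) 69.0 kg

(a) Volume: 104 m³ = 104,000 L.
(a) Moles of NaHCO₃: 5,160 g ÷ 84 g/mol = 61.43 mol → 61.43 eq of alkalinity.
(a) As CaCO₃: 61.43 eq × 50 g/eq = 3071 g.
(a) Rise: 3071 g / 104,000 L × 1000 = 29.53 mg/L.

(b) Volume: 1860 m³ = 1,860,000 L.
(b) CYA to add: (57 − 21) = 36 mg/L × 1,860,000 L = 66,960 g cyanuric acid.
(b) At 97% purity: 66,960 / 0.97 = 69,030 g product.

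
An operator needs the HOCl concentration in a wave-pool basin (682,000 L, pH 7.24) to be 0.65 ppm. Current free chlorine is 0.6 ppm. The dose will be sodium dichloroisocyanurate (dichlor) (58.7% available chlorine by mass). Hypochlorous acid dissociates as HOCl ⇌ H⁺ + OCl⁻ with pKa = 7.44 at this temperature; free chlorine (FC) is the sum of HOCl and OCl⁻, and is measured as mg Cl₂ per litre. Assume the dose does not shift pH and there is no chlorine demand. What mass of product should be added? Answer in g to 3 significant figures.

535 g

[OCl⁻]/[HOCl] = 10^(pH − pKa) = 10^(7.24 − 7.44) = 0.631; fraction as HOCl = 1/(1 + 0.631) = 0.6131.
Free chlorine required for 0.65 ppm HOCl: 0.65 / 0.6131 = 1.06 ppm.
FC to add: 1.06 − 0.6 = 0.4601 mg/L as Cl₂.
Cl₂ equivalent: 0.4601 mg/L × 682,000 L = 313.8 g.
Product at 58.7% available Cl: 313.8 / 0.587 = 534.6 g.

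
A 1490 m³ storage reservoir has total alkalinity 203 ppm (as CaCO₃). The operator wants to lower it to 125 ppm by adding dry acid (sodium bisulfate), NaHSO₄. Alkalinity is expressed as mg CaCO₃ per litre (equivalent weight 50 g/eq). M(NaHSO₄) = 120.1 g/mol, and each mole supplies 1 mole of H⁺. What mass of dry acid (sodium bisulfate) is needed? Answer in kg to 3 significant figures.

Volume: 1490 m³ = 1,490,000 L.
Alkalinity to neutralize: (203 − 125) = 78 mg/L as CaCO₃ × 1,490,000 L = 116,200 g as CaCO₃.
Equivalents of H⁺ required: 116,200 ÷ 50 g/eq = 2324 eq = 2324 mol NaHSO₄.
Mass of NaHSO₄: 2324 × 120.1 = 279,200 g.

279 kg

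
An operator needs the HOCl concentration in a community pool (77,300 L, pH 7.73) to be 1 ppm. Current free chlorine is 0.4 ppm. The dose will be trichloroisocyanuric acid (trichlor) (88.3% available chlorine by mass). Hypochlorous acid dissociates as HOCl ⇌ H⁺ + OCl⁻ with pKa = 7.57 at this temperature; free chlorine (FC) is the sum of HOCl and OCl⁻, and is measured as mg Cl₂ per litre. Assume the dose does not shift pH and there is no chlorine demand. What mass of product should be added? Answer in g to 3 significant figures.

[OCl⁻]/[HOCl] = 10^(pH − pKa) = 10^(7.73 − 7.57) = 1.445; fraction as HOCl = 1/(1 + 1.445) = 0.4089.
Free chlorine required for 1 ppm HOCl: 1 / 0.4089 = 2.445 ppm.
FC to add: 2.445 − 0.4 = 2.045 mg/L as Cl₂.
Cl₂ equivalent: 2.045 mg/L × 77,300 L = 158.1 g.
Product at 88.3% available Cl: 158.1 / 0.883 = 179.1 g.

179 g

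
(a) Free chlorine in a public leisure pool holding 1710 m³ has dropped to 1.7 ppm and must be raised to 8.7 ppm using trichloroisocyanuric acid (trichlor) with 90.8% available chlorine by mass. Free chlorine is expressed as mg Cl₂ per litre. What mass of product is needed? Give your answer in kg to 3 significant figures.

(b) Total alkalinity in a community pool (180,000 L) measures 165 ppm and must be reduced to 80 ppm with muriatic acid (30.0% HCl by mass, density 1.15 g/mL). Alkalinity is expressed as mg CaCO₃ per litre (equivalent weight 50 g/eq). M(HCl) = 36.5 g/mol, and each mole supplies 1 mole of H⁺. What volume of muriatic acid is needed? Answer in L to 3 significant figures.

(a) 13.2 kg; (b) 32.4 L

(a) Volume: 1710 m³ = 1,710,000 L.
(a) Chlorine deficit: 8.7 − 1.7 = 7 ppm = 7 mg/L as Cl₂.
(a) Cl₂ equivalent needed: 7 mg/L × 1,710,000 L = 11,970,000 mg = 11,970 g.
(a) Product at 90.8% available chlorine: 11,970 / 0.908 = 13,180 g.

(b) Alkalinity to neutralize: (165 − 80) = 85 mg/L as CaCO₃ × 180,000 L = 15,300 g as CaCO₃.
(b) Equivalents of H⁺ required: 15,300 ÷ 50 g/eq = 306 eq = 306 mol HCl.
(b) Mass of HCl: 306 × 36.5 = 11,170 g.
(b) Mass of 30.0% solution: 11,170 / 0.3 = 37,230 g.
(b) Volume: 37,230 g ÷ 1.15 g/mL = 32,370 mL.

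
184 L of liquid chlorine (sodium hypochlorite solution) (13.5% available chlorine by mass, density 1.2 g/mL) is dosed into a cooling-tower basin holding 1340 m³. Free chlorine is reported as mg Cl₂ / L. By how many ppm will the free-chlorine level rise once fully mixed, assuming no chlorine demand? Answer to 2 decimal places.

22.24 ppm

Volume: 1340 m³ = 1,340,000 L.
Mass of solution: 184 L × 1000 mL/L × 1.2 g/mL = 220,800 g.
Available chlorine delivered: 220,800 g × 0.135 = 29,810 g as Cl₂.
Concentration rise: 29,810 g / 1,340,000 L = 22.24 mg/L = 22.24 ppm.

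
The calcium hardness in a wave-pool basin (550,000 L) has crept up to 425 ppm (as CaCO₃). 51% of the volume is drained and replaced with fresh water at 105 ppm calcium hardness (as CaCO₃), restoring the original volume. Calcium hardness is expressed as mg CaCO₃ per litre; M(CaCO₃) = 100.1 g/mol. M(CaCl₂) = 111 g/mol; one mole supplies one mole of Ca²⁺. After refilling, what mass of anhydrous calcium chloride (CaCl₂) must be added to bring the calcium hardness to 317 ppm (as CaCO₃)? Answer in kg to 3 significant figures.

33.7 kg

After draining 51% and refilling: 425 × 0.49 + 105 × 0.51 = 261.8 ppm.
Deficit to target: 317 − 261.8 = 55.2 mg/L.
As CaCO₃: 55.2 mg/L × 550,000 L = 30,360 g; ÷ 100.1 = 303.3 mol Ca²⁺.
Mass: 303.3 × 111 = 33,670 g.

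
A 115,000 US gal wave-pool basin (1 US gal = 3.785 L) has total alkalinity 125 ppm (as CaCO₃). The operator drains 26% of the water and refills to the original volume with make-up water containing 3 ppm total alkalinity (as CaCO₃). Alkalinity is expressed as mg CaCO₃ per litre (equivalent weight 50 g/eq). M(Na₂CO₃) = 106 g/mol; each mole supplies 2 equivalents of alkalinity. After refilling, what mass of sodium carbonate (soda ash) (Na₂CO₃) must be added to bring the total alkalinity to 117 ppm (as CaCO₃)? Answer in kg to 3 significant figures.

Volume: 115,000 US gal × 3.785 L/gal = 435,275 L.
After draining 26% and refilling: 125 × 0.74 + 3 × 0.26 = 93.28 ppm.
Deficit to target: 117 − 93.28 = 23.72 mg/L.
As CaCO₃: 23.72 mg/L × 435,275 L = 10,320 g; ÷ 50 g/eq ÷ 2 = 103.2 mol Na₂CO₃.
Mass: 103.2 × 106 = 10,940 g.

10.9 kg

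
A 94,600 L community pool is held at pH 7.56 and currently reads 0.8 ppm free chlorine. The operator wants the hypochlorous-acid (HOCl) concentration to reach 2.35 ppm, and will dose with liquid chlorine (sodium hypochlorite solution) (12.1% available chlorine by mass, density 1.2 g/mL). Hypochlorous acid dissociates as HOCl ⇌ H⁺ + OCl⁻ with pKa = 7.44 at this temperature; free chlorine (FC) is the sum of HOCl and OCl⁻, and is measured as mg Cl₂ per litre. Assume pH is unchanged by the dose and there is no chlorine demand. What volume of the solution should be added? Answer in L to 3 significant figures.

3.03 L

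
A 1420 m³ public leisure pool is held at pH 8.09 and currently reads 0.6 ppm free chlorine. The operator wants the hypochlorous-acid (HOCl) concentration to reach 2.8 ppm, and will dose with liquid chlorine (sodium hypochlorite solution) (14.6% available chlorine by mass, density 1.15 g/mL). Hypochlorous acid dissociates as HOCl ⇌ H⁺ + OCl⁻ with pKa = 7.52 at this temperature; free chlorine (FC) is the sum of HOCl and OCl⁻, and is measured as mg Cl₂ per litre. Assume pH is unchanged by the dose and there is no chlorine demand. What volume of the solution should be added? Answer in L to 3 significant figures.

Volume: 1420 m³ = 1,420,000 L.
[OCl⁻]/[HOCl] = 10^(pH − pKa) = 10^(8.09 − 7.52) = 3.715; fraction as HOCl = 1/(1 + 3.715) = 0.2121.
Free chlorine required for 2.8 ppm HOCl: 2.8 / 0.2121 = 13.2 ppm.
FC to add: 13.2 − 0.6 = 12.6 mg/L as Cl₂.
Cl₂ equivalent: 12.6 mg/L × 1,420,000 L = 17,900 g.
Product at 14.6% available Cl: 17,900 / 0.146 = 122,600 g.
Volume: 122,600 g ÷ 1.15 g/mL = 106,600 mL.

107 L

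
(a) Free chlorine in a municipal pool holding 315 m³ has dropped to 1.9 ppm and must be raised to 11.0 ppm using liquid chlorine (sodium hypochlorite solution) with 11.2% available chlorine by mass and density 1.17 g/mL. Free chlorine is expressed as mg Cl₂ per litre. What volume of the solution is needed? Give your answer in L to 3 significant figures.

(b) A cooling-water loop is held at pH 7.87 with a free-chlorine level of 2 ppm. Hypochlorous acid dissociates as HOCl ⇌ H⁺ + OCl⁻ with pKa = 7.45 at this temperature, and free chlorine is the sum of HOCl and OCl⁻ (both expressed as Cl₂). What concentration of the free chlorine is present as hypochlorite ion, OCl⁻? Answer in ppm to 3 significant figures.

(a) Volume: 315 m³ = 315,000 L.
(a) Chlorine deficit: 11.0 − 1.9 = 9.1 ppm = 9.1 mg/L as Cl₂.
(a) Cl₂ equivalent needed: 9.1 mg/L × 315,000 L = 2,866,000 mg = 2866 g.
(a) Product at 11.2% available chlorine: 2866 / 0.112 = 25,590 g.
(a) Volume at density 1.17 g/mL: 25,590 g ÷ 1.17 g/mL = 21,880 mL.

(b) [OCl⁻]/[HOCl] = 10^(pH − pKa) = 10^(7.87 − 7.45) = 10^0.42 = 2.63.
(b) Fraction as HOCl = 1 / (1 + 2.63) = 0.2755.
(b) OCl⁻ = (1 − 0.2755) × 2 ppm = 1.449 ppm.

(a) 21.9 L; (b) 1.45 ppm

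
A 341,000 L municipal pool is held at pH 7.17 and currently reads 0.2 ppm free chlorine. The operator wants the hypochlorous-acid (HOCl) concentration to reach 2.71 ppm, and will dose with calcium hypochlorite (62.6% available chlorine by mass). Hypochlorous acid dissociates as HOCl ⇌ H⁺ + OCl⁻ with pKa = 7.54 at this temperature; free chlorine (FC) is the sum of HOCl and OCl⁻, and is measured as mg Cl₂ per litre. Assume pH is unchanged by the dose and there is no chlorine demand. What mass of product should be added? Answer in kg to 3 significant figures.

2.00 kg

[OCl⁻]/[HOCl] = 10^(pH − pKa) = 10^(7.17 − 7.54) = 0.4266; fraction as HOCl = 1/(1 + 0.4266) = 0.701.
Free chlorine required for 2.71 ppm HOCl: 2.71 / 0.701 = 3.866 ppm.
FC to add: 3.866 − 0.2 = 3.666 mg/L as Cl₂.
Cl₂ equivalent: 3.666 mg/L × 341,000 L = 1250 g.
Product at 62.6% available Cl: 1250 / 0.626 = 1997 g.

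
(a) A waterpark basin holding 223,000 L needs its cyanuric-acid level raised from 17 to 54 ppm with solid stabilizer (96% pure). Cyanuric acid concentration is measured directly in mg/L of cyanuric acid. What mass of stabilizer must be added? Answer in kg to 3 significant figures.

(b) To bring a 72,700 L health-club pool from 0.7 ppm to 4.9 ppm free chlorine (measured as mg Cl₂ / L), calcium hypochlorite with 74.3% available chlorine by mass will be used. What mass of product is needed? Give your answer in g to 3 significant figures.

(a) CYA to add: (54 − 17) = 37 mg/L × 223,000 L = 8251 g cyanuric acid.
(a) At 96% purity: 8251 / 0.96 = 8595 g product.

(b) Chlorine deficit: 4.9 − 0.7 = 4.2 ppm = 4.2 mg/L as Cl₂.
(b) Cl₂ equivalent needed: 4.2 mg/L × 72,700 L = 305,300 mg = 305.3 g.
(b) Product at 74.3% available chlorine: 305.3 / 0.743 = 411 g.

(a) 8.59 kg; (b) 411 g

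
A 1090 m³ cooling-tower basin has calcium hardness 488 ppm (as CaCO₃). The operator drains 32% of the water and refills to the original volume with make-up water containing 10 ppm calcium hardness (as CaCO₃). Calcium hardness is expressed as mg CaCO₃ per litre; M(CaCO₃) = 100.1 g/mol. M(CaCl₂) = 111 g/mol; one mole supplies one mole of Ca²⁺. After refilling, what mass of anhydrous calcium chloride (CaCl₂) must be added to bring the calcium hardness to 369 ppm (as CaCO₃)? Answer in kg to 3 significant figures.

41.0 kg

Volume: 1090 m³ = 1,090,000 L.
After draining 32% and refilling: 488 × 0.68 + 10 × 0.32 = 335.04 ppm.
Deficit to target: 369 − 335.04 = 33.96 mg/L.
As CaCO₃: 33.96 mg/L × 1,090,000 L = 37,020 g; ÷ 100.1 = 369.8 mol Ca²⁺.
Mass: 369.8 × 111 = 41,050 g.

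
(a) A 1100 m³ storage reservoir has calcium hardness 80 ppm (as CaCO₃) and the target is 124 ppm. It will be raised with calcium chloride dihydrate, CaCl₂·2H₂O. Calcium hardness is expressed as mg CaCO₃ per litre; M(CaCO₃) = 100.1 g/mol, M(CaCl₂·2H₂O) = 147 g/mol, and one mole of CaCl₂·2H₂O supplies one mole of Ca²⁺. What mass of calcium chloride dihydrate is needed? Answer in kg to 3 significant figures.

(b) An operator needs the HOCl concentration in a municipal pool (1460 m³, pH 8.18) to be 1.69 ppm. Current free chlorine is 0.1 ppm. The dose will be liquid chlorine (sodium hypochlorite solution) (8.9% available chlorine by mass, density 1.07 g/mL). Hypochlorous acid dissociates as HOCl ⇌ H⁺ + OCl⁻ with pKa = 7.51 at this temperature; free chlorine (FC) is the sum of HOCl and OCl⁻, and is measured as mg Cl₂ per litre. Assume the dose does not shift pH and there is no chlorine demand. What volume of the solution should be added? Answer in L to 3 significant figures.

(a) Volume: 1100 m³ = 1,100,000 L.
(a) Hardness to add: (124 − 80) = 44 mg/L as CaCO₃ × 1,100,000 L = 48,400 g as CaCO₃.
(a) Moles of Ca²⁺ (1 mol Ca²⁺ ≡ 1 mol CaCO₃): 48,400 / 100.1 g/mol = 483.5 mol.
(a) Mass of CaCl₂·2H₂O: 483.5 × 147 = 71,080 g.

(b) Volume: 1460 m³ = 1,460,000 L.
(b) [OCl⁻]/[HOCl] = 10^(pH − pKa) = 10^(8.18 − 7.51) = 4.677; fraction as HOCl = 1/(1 + 4.677) = 0.1761.
(b) Free chlorine required for 1.69 ppm HOCl: 1.69 / 0.1761 = 9.595 ppm.
(b) FC to add: 9.595 − 0.1 = 9.495 mg/L as Cl₂.
(b) Cl₂ equivalent: 9.495 mg/L × 1,460,000 L = 13,860 g.
(b) Product at 8.9% available Cl: 13,860 / 0.089 = 155,800 g.
(b) Volume: 155,800 g ÷ 1.07 g/mL = 145,600 mL.

(a) 71.1 kg; (b) 146 L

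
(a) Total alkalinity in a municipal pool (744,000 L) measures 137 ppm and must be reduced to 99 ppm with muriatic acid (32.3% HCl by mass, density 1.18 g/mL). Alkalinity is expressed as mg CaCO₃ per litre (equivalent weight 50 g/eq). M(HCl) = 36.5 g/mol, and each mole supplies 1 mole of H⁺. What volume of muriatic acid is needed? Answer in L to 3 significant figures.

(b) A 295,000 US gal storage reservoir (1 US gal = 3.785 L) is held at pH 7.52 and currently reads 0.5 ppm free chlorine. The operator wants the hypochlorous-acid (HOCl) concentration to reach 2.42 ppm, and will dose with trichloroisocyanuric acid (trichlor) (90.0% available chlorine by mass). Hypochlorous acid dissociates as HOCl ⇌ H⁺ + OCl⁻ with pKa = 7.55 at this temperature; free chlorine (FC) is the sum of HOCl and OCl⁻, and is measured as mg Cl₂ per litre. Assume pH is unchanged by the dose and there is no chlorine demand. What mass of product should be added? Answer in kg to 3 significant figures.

(a) Alkalinity to neutralize: (137 − 99) = 38 mg/L as CaCO₃ × 744,000 L = 28,270 g as CaCO₃.
(a) Equivalents of H⁺ required: 28,270 ÷ 50 g/eq = 565.4 eq = 565.4 mol HCl.
(a) Mass of HCl: 565.4 × 36.5 = 20,640 g.
(a) Mass of 32.3% solution: 20,640 / 0.323 = 63,900 g.
(a) Volume: 63,900 g ÷ 1.18 g/mL = 54,150 mL.

(b) Volume: 295,000 US gal × 3.785 L/gal = 1,116,575 L.
(b) [OCl⁻]/[HOCl] = 10^(pH − pKa) = 10^(7.52 − 7.55) = 0.9333; fraction as HOCl = 1/(1 + 0.9333) = 0.5173.
(b) Free chlorine required for 2.42 ppm HOCl: 2.42 / 0.5173 = 4.678 ppm.
(b) FC to add: 4.678 − 0.5 = 4.178 mg/L as Cl₂.
(b) Cl₂ equivalent: 4.178 mg/L × 1,116,575 L = 4666 g.
(b) Product at 90.0% available Cl: 4666 / 0.9 = 5184 g.

(a) 54.1 L; (b) 5.18 kg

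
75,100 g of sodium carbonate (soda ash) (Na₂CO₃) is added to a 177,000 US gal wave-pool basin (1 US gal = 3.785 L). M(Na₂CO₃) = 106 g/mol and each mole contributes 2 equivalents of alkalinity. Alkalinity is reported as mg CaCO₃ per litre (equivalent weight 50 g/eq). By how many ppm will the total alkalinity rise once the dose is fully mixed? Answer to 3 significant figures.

106 ppm

Volume: 177,000 US gal × 3.785 L/gal = 669,945 L.
Moles of Na₂CO₃: 75,100 g ÷ 106 g/mol = 708.5 mol → 1417 eq of alkalinity.
As CaCO₃: 1417 eq × 50 g/eq = 70,850 g.
Rise: 70,850 g / 669,945 L × 1000 = 105.8 mg/L.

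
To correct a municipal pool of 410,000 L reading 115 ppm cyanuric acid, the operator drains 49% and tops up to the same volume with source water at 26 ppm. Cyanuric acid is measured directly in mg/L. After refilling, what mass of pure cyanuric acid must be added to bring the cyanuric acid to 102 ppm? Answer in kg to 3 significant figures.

12.6 kg

After draining 49% and refilling: 115 × 0.51 + 26 × 0.49 = 71.39 ppm.
Deficit to target: 102 − 71.39 = 30.61 mg/L.
Mass: 30.61 mg/L × 410,000 L = 12,550 g cyanuric acid.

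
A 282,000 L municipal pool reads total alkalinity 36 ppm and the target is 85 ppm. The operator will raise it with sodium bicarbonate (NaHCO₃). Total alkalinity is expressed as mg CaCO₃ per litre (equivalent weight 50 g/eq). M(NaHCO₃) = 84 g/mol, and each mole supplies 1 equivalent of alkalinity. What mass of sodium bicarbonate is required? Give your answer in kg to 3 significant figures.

Alkalinity to add: (85 − 36) = 49 mg/L as CaCO₃ × 282,000 L = 13,820 g as CaCO₃.
Equivalents: 13,820 g ÷ 50 g/eq = 276.4 eq.
NaHCO₃ supplies 1 eq per mole → 276.4 mol.
Mass: 276.4 mol × 84 g/mol = 23,210 g.

23.2 kg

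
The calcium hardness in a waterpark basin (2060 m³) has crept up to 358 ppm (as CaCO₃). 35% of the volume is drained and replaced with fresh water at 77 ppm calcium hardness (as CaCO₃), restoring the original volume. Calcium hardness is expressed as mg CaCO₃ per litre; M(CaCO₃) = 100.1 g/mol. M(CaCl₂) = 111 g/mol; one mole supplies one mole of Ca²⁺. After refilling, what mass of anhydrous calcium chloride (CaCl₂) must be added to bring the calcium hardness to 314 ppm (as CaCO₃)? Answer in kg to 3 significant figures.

Volume: 2060 m³ = 2,060,000 L.
After draining 35% and refilling: 358 × 0.65 + 77 × 0.35 = 259.65 ppm.
Deficit to target: 314 − 259.65 = 54.35 mg/L.
As CaCO₃: 54.35 mg/L × 2,060,000 L = 112,000 g; ÷ 100.1 = 1118 mol Ca²⁺.
Mass: 1118 × 111 = 124,200 g.

124 kg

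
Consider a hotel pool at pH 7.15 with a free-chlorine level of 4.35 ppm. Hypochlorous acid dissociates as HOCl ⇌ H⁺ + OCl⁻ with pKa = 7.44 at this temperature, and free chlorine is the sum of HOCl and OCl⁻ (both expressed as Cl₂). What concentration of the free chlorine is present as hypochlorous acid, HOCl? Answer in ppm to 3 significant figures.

[OCl⁻]/[HOCl] = 10^(pH − pKa) = 10^(7.15 − 7.44) = 10^-0.29 = 0.5129.
Fraction as HOCl = 1 / (1 + 0.5129) = 0.661.
HOCl = 0.661 × 4.35 ppm = 2.875 ppm.

2.88 ppm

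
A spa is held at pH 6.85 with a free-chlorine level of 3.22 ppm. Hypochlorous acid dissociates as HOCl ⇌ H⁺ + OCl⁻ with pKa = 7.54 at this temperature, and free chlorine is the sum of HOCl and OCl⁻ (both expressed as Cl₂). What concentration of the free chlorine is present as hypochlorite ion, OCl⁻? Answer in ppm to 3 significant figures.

0.546 ppm

[OCl⁻]/[HOCl] = 10^(pH − pKa) = 10^(6.85 − 7.54) = 10^-0.69 = 0.2042.
Fraction as HOCl = 1 / (1 + 0.2042) = 0.8304.
OCl⁻ = (1 − 0.8304) × 3.22 ppm = 0.546 ppm.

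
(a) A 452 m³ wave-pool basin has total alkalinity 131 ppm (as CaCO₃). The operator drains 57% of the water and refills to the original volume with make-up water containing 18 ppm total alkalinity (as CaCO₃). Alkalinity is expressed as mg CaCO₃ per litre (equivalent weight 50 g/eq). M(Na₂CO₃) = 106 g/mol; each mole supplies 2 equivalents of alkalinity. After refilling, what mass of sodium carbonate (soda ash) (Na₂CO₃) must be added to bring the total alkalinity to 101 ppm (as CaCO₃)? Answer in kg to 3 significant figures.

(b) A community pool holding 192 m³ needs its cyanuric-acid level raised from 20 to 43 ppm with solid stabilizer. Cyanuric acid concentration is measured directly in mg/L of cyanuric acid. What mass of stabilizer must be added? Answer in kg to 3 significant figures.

(a) Volume: 452 m³ = 452,000 L.
(a) After draining 57% and refilling: 131 × 0.43 + 18 × 0.57 = 66.59 ppm.
(a) Deficit to target: 101 − 66.59 = 34.41 mg/L.
(a) As CaCO₃: 34.41 mg/L × 452,000 L = 15,550 g; ÷ 50 g/eq ÷ 2 = 155.5 mol Na₂CO₃.
(a) Mass: 155.5 × 106 = 16,490 g.

(b) Volume: 192 m³ = 192,000 L.
(b) CYA to add: (43 − 20) = 23 mg/L × 192,000 L = 4416 g cyanuric acid.

(a) 16.5 kg; (b) 4.42 kg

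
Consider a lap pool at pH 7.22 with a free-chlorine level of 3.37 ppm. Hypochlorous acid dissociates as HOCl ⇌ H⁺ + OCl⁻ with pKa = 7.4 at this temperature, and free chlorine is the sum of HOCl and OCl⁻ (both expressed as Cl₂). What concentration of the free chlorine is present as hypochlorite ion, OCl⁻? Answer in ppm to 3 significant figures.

[OCl⁻]/[HOCl] = 10^(pH − pKa) = 10^(7.22 − 7.4) = 10^-0.18 = 0.6607.
Fraction as HOCl = 1 / (1 + 0.6607) = 0.6022.
OCl⁻ = (1 − 0.6022) × 3.37 ppm = 1.341 ppm.

1.34 ppm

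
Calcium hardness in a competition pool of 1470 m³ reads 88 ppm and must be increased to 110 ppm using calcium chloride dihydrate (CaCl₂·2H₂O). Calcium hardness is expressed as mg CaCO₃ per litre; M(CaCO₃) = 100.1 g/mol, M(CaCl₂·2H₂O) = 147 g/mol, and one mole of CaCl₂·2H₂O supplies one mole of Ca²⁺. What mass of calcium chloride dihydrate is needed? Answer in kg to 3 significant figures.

47.5 kg

Volume: 1470 m³ = 1,470,000 L.
Hardness to add: (110 − 88) = 22 mg/L as CaCO₃ × 1,470,000 L = 32,340 g as CaCO₃.
Moles of Ca²⁺ (1 mol Ca²⁺ ≡ 1 mol CaCO₃): 32,340 / 100.1 g/mol = 323.1 mol.
Mass of CaCl₂·2H₂O: 323.1 × 147 = 47,490 g.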